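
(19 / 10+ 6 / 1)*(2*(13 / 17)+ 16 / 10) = 10507 / 425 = 24.72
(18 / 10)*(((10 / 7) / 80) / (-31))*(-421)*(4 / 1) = 3789 / 2170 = 1.75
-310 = -310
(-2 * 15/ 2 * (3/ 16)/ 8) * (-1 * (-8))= -45/ 16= -2.81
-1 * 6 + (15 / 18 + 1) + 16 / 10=-77 / 30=-2.57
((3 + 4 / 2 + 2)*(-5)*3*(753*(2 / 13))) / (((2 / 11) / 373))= -24954130.38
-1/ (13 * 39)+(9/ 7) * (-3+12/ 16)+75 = 1023605/ 14196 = 72.11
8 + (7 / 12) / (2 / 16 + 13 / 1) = 362 / 45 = 8.04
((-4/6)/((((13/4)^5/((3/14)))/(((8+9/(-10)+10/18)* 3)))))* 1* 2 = -54272/2998905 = -0.02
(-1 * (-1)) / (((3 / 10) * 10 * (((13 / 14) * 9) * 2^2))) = 7 / 702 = 0.01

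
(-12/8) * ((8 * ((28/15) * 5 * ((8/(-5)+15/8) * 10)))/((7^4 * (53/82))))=-3608/18179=-0.20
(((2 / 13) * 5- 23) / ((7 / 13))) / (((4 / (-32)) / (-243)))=-561816 / 7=-80259.43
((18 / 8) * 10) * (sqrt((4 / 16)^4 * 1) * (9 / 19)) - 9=-5067 / 608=-8.33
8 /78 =4 /39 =0.10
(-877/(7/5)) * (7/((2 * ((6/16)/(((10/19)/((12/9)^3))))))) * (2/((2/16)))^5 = -25863782400/19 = -1361251705.26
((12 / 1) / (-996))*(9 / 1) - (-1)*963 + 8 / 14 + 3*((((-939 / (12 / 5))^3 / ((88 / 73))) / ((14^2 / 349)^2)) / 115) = -1696853097711422729 / 413029163008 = -4108313.04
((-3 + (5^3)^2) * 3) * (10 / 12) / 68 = 39055 / 68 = 574.34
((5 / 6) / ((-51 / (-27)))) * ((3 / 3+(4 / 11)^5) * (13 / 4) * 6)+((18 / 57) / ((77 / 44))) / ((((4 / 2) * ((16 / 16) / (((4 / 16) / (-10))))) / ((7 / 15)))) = 45031114891 / 5201947300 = 8.66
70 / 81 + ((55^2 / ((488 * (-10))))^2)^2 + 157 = 11613788962818337 / 73499483897856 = 158.01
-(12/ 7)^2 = -144/ 49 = -2.94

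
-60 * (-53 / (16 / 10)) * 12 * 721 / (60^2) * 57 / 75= 726047 / 200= 3630.24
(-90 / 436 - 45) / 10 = -4.52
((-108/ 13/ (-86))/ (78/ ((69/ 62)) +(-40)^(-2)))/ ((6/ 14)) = 1545600/ 480595219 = 0.00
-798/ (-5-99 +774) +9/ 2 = 2217/ 670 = 3.31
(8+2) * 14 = 140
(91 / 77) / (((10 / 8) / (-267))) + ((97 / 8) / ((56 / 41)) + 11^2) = -3019857 / 24640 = -122.56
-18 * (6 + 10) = -288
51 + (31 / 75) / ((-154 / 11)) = 53519 / 1050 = 50.97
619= 619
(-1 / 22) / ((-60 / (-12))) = -1 / 110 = -0.01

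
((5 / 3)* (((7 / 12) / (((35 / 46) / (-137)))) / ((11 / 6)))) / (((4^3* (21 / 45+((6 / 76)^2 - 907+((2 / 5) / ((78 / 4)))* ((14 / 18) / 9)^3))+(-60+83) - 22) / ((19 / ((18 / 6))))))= 248860726479495 / 23874969692965303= 0.01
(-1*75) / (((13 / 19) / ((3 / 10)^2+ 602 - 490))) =-638913 / 52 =-12286.79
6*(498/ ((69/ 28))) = 27888/ 23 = 1212.52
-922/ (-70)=461/ 35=13.17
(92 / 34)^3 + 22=205422 / 4913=41.81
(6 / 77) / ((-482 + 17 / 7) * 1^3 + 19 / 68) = -408 / 2509573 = -0.00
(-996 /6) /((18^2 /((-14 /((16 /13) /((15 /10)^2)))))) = 7553 /576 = 13.11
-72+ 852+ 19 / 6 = 4699 / 6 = 783.17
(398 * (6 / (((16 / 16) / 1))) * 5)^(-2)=1 / 142563600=0.00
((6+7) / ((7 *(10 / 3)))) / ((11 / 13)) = 507 / 770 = 0.66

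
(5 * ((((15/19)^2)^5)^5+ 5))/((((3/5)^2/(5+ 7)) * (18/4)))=43316234010179793538178881344156752550137440680163767257698835630000/233907319339360769519389031418230729748320068079697487875411603027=185.19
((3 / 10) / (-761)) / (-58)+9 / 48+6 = 10924167 / 1765520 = 6.19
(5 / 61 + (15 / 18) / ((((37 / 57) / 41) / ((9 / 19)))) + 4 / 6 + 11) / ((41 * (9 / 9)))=0.89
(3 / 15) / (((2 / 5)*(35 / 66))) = 33 / 35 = 0.94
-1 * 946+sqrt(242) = -946+11 * sqrt(2) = -930.44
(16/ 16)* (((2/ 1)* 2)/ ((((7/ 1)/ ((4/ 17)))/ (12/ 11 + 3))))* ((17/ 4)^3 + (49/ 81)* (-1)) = 1974085/ 47124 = 41.89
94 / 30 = 47 / 15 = 3.13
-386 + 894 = 508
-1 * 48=-48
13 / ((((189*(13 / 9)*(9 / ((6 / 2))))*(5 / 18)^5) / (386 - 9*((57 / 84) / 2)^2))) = 7920747567 / 2143750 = 3694.81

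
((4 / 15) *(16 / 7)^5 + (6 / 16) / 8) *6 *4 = 269191771 / 672280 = 400.42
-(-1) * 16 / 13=16 / 13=1.23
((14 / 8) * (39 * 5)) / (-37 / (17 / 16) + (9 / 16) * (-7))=-7140 / 811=-8.80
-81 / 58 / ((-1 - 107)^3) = 1 / 902016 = 0.00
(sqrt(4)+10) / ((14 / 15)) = 90 / 7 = 12.86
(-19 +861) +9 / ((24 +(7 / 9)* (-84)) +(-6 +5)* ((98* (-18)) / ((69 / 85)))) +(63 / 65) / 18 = 8050681413 / 9560720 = 842.06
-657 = -657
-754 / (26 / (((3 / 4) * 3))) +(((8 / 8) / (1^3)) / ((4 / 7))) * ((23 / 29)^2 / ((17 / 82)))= -59.94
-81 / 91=-0.89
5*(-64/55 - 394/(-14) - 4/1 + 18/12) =18849/154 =122.40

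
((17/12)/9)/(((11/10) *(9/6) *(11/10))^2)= 170000/3557763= 0.05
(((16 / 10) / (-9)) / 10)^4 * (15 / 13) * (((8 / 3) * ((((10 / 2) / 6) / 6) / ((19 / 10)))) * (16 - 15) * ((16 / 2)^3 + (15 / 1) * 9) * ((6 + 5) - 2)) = 662528 / 5064271875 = 0.00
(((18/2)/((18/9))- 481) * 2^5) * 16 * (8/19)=-1951744/19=-102723.37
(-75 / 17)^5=-2373046875 / 1419857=-1671.33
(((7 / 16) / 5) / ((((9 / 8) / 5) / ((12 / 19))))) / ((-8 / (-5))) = 35 / 228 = 0.15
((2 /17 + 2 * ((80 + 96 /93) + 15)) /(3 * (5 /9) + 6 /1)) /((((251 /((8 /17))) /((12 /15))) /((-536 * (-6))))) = 6253756416 /51720307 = 120.91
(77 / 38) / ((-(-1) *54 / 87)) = 2233 / 684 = 3.26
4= 4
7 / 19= 0.37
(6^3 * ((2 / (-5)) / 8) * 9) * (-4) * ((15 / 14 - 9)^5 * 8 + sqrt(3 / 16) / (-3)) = -8189382633786 / 84035 - 162 * sqrt(3) / 5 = -97452101.50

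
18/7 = 2.57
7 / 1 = 7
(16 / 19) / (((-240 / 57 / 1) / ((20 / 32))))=-1 / 8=-0.12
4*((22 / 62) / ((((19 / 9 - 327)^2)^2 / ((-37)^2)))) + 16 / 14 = 4532118209925605 / 3965602828522048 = 1.14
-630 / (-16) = 315 / 8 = 39.38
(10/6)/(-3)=-5/9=-0.56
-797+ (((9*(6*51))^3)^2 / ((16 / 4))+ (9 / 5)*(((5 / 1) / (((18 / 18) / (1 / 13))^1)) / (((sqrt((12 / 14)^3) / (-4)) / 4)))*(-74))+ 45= 2072*sqrt(42) / 13+ 109074598791170474272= 109074598791170475304.93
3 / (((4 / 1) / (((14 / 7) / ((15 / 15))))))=3 / 2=1.50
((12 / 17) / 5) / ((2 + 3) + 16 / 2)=12 / 1105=0.01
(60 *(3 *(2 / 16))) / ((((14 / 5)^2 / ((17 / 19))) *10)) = 3825 / 14896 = 0.26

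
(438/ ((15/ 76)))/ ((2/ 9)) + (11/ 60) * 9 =199761/ 20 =9988.05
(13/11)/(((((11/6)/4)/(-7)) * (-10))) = 1.80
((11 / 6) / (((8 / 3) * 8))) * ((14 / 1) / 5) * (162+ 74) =4543 / 80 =56.79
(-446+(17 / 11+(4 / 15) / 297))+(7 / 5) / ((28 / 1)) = -7919273 / 17820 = -444.40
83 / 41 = 2.02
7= 7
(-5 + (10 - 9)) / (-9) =4 / 9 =0.44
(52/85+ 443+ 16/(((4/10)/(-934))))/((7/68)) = -12551572/35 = -358616.34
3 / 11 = 0.27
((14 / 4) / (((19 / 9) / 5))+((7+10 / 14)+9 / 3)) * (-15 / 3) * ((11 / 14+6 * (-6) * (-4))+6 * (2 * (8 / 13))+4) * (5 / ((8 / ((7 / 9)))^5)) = -410680374125 / 637232873472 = -0.64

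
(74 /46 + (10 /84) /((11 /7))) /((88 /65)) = 166205 /133584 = 1.24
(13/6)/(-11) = -13/66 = -0.20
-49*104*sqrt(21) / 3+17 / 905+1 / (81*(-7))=8734 / 513135 - 5096*sqrt(21) / 3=-7784.25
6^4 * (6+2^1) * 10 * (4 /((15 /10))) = 276480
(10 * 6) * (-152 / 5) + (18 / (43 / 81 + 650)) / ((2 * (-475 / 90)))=-1824.00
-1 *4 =-4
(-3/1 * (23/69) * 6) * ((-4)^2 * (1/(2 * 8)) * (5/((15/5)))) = -10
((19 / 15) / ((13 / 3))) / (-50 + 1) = -19 / 3185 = -0.01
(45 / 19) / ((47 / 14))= 630 / 893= 0.71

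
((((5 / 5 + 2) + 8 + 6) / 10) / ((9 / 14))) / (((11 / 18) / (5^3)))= 5950 / 11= 540.91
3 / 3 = 1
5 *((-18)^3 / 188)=-7290 / 47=-155.11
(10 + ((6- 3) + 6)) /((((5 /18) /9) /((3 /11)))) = 9234 /55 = 167.89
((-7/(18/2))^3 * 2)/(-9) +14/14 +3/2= 34177/13122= 2.60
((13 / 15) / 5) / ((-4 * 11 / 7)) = -91 / 3300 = -0.03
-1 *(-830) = 830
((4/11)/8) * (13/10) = 13/220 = 0.06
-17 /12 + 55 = 643 /12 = 53.58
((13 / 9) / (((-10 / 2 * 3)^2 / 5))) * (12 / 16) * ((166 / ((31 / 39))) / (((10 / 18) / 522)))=3661047 / 775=4723.93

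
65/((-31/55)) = -3575/31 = -115.32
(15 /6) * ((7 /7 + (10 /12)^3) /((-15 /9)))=-341 /144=-2.37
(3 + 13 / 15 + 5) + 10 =18.87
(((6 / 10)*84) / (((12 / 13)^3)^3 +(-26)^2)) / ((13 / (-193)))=-9918469836639 / 8967251695625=-1.11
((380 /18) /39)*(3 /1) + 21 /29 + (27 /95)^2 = 74375672 /30621825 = 2.43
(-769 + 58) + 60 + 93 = -558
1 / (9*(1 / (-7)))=-7 / 9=-0.78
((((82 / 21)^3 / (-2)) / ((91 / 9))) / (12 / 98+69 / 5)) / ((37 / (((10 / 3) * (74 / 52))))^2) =-34460500 / 9914518341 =-0.00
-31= -31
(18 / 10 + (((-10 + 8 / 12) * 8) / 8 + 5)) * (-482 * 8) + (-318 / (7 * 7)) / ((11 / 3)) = 78964282 / 8085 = 9766.76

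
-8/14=-4/7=-0.57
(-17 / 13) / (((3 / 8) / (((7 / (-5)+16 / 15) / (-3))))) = -136 / 351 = -0.39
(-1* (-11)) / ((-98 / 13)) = -143 / 98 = -1.46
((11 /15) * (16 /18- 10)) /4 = -451 /270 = -1.67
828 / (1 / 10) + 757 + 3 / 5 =45188 / 5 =9037.60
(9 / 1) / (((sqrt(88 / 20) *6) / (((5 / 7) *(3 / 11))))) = 45 *sqrt(110) / 3388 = 0.14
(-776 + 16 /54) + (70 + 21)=-18487 /27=-684.70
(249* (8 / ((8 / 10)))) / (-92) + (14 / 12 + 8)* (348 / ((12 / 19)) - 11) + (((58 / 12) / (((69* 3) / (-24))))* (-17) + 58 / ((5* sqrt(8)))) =29* sqrt(2) / 10 + 2042039 / 414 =4936.56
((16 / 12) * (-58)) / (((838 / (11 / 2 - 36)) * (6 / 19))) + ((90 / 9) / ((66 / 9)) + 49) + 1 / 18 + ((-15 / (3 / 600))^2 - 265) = 248880312463 / 27654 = 8999794.33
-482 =-482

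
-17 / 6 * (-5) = 85 / 6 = 14.17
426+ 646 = 1072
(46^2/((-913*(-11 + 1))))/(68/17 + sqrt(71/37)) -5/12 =-10012817/28540380 -1058*sqrt(2627)/2378365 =-0.37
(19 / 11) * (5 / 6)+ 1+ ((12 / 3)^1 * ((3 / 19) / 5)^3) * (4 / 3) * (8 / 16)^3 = 138038563 / 56586750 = 2.44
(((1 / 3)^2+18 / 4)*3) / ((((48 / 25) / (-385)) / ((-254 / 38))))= 101457125 / 5472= 18541.14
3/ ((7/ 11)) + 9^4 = 45960/ 7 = 6565.71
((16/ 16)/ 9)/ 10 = 1/ 90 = 0.01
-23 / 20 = -1.15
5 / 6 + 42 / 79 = 647 / 474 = 1.36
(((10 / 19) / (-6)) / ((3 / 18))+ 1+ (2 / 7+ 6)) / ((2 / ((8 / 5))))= 3596 / 665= 5.41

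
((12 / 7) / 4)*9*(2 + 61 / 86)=10.45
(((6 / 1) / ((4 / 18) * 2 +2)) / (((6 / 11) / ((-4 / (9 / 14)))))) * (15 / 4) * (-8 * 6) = 5040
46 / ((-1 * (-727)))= 46 / 727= 0.06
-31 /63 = -0.49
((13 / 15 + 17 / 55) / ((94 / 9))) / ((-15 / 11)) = -97 / 1175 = -0.08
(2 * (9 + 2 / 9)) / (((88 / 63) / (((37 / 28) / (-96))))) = -3071 / 16896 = -0.18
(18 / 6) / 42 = 1 / 14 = 0.07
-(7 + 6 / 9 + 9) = -50 / 3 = -16.67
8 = 8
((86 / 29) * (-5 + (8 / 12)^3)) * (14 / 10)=-76454 / 3915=-19.53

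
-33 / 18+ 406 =2425 / 6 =404.17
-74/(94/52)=-1924/47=-40.94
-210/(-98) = 15/7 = 2.14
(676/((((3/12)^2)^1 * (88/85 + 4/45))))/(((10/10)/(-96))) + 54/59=-2343262446/2537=-923635.18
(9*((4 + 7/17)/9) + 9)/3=76/17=4.47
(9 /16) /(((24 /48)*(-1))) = -9 /8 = -1.12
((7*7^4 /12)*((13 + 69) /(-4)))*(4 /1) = -689087 /6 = -114847.83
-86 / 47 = -1.83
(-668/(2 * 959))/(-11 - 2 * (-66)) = -334/116039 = -0.00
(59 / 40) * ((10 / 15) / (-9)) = -59 / 540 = -0.11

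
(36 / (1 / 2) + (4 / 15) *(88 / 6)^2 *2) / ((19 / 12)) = 100832 / 855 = 117.93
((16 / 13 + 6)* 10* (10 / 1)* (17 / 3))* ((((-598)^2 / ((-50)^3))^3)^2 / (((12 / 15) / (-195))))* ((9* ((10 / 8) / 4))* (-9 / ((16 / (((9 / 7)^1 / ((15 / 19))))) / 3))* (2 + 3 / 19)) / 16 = 12193051952090258880774461076198501711 / 21362304687500000000000000000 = 570774180.52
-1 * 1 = -1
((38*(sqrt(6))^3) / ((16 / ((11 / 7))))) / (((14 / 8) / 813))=509751*sqrt(6) / 49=25482.24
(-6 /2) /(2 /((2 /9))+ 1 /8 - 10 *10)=24 /727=0.03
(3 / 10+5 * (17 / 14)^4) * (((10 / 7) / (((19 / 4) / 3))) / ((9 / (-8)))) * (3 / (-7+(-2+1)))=2145649 / 638666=3.36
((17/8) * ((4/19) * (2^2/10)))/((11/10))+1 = 243/209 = 1.16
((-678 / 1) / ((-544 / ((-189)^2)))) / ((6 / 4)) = 4036473 / 136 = 29679.95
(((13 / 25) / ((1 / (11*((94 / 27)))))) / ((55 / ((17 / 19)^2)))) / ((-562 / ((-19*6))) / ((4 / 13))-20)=-1412632 / 19387125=-0.07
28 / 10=14 / 5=2.80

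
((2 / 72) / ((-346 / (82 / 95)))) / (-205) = 0.00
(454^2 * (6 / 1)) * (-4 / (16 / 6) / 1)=-1855044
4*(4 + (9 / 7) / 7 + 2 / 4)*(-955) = -876690 / 49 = -17891.63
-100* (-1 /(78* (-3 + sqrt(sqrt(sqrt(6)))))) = -100 /(234 - 78* 6^(1 /8)) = -0.73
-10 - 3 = -13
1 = 1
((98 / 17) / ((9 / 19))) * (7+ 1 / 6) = 40033 / 459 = 87.22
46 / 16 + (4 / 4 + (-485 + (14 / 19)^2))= -1387921 / 2888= -480.58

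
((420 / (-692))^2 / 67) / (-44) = -11025 / 88230692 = -0.00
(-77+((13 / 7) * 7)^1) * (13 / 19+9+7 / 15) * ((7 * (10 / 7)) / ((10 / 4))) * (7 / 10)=-2592128 / 1425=-1819.04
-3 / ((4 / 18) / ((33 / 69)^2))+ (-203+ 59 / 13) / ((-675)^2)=-1290238601 / 417777750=-3.09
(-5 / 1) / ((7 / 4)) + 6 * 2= 64 / 7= 9.14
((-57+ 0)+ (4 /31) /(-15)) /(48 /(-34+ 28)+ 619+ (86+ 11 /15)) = -26509 /324446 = -0.08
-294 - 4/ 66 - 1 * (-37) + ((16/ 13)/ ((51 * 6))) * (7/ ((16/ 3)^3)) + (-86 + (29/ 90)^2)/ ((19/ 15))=-1037184839677/ 3192583680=-324.87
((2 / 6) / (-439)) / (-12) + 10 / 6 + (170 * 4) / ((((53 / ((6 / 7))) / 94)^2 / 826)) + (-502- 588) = 403043456150563 / 310754052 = 1296985.36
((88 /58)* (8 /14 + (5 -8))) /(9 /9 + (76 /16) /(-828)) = -2477376 /668479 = -3.71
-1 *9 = -9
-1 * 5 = -5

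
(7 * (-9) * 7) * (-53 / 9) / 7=371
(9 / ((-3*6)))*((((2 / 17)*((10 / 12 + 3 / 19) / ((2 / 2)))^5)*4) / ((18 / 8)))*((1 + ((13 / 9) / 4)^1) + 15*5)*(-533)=26995673461084081 / 6628239699912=4072.83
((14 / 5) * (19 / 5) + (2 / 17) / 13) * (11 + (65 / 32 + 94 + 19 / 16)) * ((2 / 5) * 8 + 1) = 1069682607 / 221000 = 4840.19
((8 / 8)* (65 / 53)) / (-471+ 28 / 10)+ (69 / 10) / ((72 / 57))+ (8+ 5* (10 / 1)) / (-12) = 0.63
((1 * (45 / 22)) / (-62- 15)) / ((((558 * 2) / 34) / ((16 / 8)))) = -85 / 52514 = -0.00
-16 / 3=-5.33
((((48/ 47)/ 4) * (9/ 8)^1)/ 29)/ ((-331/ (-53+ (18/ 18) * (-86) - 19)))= 2133/ 451153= 0.00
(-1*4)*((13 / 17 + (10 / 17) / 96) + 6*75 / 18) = -1237 / 12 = -103.08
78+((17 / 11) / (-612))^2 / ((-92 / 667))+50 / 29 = 1450233527 / 18190656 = 79.72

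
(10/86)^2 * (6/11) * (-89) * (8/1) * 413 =-44108400/20339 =-2168.66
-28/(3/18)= -168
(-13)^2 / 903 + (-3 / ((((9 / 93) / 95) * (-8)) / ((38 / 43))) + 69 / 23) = 1186567 / 3612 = 328.51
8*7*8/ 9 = 49.78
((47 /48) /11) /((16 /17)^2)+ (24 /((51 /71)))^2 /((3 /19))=276190717423 /39063552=7070.29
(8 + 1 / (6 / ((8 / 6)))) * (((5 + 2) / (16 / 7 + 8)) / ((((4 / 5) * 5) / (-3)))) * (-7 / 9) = 12691 / 3888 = 3.26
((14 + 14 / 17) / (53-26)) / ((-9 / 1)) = -28 / 459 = -0.06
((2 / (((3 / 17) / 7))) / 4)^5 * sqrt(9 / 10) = 23863536599 * sqrt(10) / 25920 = 2911386.14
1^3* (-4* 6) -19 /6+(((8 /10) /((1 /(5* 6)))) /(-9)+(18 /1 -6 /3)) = -83 /6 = -13.83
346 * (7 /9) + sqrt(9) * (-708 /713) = 1707770 /6417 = 266.13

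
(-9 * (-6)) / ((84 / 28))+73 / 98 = 1837 / 98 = 18.74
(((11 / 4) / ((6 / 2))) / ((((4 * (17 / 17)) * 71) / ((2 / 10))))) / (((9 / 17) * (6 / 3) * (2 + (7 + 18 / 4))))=187 / 4140720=0.00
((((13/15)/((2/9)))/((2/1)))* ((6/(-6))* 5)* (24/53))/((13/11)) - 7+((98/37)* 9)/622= -10.70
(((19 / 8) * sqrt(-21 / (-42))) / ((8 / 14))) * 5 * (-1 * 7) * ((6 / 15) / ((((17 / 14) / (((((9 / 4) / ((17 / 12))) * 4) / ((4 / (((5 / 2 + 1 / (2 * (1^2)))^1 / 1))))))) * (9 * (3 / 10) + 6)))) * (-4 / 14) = 125685 * sqrt(2) / 33524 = 5.30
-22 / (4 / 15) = -165 / 2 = -82.50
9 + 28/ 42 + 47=170/ 3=56.67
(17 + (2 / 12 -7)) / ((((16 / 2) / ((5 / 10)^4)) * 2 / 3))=61 / 512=0.12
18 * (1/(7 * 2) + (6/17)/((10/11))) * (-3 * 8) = -118152/595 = -198.57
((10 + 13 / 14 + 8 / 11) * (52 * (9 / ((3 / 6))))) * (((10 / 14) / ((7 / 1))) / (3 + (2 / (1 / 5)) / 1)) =323100 / 3773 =85.63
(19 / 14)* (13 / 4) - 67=-3505 / 56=-62.59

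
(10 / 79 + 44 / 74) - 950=-2774742 / 2923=-949.28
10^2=100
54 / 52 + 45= 1197 / 26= 46.04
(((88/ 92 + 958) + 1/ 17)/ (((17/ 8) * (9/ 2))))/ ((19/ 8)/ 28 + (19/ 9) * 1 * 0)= 1343910400/ 1136637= 1182.36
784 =784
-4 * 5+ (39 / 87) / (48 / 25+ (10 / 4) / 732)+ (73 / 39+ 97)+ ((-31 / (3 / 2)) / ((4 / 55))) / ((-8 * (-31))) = 33104107071 / 424634704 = 77.96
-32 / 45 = -0.71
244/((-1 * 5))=-244/5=-48.80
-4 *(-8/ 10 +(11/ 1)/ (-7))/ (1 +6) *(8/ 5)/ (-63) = -2656/ 77175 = -0.03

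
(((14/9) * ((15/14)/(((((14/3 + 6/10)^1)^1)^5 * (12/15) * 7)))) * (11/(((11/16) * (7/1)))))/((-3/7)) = -8437500/21539394793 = -0.00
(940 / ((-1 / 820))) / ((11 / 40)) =-30832000 / 11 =-2802909.09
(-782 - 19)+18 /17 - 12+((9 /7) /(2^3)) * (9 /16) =-12366111 /15232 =-811.85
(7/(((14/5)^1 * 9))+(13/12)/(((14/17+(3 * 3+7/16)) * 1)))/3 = 19259/150714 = 0.13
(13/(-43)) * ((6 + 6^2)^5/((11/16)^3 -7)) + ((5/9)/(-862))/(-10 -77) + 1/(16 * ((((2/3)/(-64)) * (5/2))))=23484894220490106479/3967545195990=5919250.58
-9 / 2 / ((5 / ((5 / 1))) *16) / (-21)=3 / 224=0.01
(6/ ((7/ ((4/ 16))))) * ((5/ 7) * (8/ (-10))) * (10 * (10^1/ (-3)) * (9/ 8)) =225/ 49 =4.59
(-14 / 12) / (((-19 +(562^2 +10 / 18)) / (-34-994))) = 5397 / 1421215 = 0.00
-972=-972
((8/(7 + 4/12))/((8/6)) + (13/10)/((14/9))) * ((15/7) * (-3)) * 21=-68769/308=-223.28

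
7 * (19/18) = 133/18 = 7.39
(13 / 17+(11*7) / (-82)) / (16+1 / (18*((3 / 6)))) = -2187 / 202130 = -0.01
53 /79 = 0.67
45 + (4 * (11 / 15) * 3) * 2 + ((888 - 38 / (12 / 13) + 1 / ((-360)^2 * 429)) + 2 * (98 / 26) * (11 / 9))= 51075303841 / 55598400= 918.65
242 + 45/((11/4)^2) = 30002/121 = 247.95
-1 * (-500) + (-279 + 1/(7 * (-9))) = 13922/63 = 220.98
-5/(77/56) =-3.64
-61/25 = -2.44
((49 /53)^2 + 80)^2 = 51583948641 /7890481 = 6537.49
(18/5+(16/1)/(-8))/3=0.53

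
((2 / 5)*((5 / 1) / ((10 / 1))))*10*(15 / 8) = 15 / 4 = 3.75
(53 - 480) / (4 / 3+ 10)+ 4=-1145 / 34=-33.68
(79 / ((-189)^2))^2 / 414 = 6241 / 528259794174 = 0.00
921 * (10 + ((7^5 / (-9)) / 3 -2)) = -5093437 / 9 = -565937.44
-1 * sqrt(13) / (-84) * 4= sqrt(13) / 21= 0.17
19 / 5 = 3.80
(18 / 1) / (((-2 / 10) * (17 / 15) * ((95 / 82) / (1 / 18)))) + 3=-261 / 323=-0.81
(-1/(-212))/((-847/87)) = -87/179564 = -0.00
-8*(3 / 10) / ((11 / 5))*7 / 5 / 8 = -21 / 110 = -0.19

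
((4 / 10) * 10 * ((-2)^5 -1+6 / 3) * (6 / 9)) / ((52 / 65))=-310 / 3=-103.33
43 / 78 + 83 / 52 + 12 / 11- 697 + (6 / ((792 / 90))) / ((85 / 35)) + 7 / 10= -101049023 / 145860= -692.78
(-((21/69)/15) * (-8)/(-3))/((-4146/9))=28/238395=0.00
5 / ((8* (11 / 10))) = 25 / 44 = 0.57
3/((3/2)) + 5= 7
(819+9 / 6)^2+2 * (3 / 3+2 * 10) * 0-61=2692637 / 4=673159.25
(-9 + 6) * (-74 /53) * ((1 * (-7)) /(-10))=777 /265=2.93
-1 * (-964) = 964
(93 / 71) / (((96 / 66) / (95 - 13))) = 41943 / 568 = 73.84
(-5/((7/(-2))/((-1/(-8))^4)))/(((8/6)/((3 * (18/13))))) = 405/372736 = 0.00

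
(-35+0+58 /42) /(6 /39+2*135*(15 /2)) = -9178 /552867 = -0.02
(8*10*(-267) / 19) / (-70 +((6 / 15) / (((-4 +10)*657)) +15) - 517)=210502800 / 107104121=1.97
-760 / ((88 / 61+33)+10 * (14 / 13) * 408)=-0.17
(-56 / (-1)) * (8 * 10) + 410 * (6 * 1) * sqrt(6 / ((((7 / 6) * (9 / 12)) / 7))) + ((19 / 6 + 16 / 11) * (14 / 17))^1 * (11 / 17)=3886295 / 867 + 9840 * sqrt(3)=21525.84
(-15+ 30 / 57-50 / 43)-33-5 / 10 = -80289 / 1634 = -49.14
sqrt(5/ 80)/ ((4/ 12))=3/ 4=0.75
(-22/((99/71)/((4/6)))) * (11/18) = -1562/243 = -6.43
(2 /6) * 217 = 217 /3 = 72.33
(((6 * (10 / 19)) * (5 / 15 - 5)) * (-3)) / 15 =56 / 19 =2.95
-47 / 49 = -0.96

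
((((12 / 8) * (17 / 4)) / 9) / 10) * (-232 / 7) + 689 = 144197 / 210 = 686.65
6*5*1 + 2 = 32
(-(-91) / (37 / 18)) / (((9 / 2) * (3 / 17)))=6188 / 111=55.75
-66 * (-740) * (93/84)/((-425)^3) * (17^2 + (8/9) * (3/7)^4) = -52534235622/258039971875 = -0.20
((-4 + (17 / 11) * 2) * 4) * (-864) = 34560 / 11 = 3141.82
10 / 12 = 5 / 6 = 0.83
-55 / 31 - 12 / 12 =-86 / 31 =-2.77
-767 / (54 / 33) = -468.72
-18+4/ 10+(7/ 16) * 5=-1233/ 80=-15.41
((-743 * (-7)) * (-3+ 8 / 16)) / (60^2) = -5201 / 1440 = -3.61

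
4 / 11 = 0.36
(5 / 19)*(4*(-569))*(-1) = 11380 / 19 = 598.95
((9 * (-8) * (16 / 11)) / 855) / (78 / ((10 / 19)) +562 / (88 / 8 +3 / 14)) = -20096 / 32536493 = -0.00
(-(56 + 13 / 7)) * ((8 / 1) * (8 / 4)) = -6480 / 7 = -925.71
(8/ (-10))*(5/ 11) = -4/ 11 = -0.36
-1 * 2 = -2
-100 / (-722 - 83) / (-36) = -5 / 1449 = -0.00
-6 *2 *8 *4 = -384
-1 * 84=-84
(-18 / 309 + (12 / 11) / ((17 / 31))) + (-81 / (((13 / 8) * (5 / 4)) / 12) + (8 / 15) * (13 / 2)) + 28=-445.13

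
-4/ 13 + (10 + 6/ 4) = 291/ 26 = 11.19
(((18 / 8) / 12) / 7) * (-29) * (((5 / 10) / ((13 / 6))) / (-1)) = 261 / 1456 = 0.18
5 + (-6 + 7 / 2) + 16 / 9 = 77 / 18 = 4.28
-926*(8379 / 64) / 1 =-3879477 / 32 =-121233.66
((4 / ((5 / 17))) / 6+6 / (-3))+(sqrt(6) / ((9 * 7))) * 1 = sqrt(6) / 63+4 / 15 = 0.31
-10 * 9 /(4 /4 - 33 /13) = 117 /2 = 58.50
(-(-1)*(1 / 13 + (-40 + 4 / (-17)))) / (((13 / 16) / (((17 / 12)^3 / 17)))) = -150875 / 18252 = -8.27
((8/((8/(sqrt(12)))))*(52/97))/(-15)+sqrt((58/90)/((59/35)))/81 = -104*sqrt(3)/1455+sqrt(11977)/14337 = -0.12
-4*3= -12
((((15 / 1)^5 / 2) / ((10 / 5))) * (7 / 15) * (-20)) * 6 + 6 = -10631244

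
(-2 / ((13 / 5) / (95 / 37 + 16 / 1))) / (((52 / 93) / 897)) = -22042395 / 962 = -22913.09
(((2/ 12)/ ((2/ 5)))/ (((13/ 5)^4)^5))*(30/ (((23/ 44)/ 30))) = 1573562622070312500/ 437114166822258387092423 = 0.00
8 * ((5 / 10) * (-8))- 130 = -162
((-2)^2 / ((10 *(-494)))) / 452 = -1 / 558220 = -0.00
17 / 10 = 1.70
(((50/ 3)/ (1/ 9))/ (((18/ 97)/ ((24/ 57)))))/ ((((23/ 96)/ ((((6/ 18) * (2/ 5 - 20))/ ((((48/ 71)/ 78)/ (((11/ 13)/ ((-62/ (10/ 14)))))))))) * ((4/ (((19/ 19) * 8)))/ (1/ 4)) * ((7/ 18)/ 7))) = 1272717600/ 13547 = 93948.30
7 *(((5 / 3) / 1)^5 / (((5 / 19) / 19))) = 1579375 / 243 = 6499.49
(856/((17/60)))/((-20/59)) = -151512/17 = -8912.47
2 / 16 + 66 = 66.12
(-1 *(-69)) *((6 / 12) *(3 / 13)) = 207 / 26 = 7.96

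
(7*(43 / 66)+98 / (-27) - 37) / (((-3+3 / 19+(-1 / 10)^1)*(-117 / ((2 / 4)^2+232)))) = -1890863375 / 77698764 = -24.34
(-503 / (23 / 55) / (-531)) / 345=5533 / 842697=0.01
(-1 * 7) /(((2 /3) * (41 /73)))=-1533 /82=-18.70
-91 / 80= -1.14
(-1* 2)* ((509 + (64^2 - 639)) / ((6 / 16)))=-21152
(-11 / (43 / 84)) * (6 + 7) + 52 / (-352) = -1057615 / 3784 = -279.50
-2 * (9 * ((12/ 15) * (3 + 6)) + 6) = -708/ 5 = -141.60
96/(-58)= -48/29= -1.66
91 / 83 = 1.10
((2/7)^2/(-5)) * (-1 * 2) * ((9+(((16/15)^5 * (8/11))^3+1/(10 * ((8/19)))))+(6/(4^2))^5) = 195905868265519119285533191/584888353520625000000000000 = 0.33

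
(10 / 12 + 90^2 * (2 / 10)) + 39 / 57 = 184853 / 114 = 1621.52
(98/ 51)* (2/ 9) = 196/ 459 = 0.43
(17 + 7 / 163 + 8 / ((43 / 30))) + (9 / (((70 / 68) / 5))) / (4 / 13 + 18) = 8590179 / 343441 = 25.01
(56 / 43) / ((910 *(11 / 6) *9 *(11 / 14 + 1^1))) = 112 / 2305875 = 0.00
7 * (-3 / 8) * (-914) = 9597 / 4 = 2399.25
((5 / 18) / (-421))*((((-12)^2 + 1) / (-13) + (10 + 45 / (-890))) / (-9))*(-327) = 506305 / 17535492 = 0.03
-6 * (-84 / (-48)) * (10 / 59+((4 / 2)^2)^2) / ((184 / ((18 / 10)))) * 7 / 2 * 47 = -29660337 / 108560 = -273.22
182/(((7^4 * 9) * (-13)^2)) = 2/40131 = 0.00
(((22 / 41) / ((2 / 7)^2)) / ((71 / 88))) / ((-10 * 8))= -5929 / 58220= -0.10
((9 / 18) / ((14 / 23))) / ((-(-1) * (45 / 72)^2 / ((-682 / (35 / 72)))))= -18070272 / 6125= -2950.25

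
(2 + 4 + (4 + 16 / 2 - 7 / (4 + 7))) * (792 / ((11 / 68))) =935136 / 11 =85012.36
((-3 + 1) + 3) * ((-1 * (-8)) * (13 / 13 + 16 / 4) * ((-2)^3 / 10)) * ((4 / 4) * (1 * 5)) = -160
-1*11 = -11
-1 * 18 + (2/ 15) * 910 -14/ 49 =2164/ 21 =103.05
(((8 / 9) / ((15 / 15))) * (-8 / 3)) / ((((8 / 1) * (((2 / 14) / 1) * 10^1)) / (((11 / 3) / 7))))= -44 / 405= -0.11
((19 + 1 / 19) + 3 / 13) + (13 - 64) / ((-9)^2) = 124402 / 6669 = 18.65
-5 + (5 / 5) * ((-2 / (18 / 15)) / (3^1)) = -50 / 9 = -5.56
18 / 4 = 9 / 2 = 4.50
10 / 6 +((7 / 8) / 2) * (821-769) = 293 / 12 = 24.42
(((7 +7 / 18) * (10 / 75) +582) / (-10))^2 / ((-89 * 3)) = -6194162209 / 486607500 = -12.73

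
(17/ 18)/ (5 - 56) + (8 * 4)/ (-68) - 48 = -44513/ 918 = -48.49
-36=-36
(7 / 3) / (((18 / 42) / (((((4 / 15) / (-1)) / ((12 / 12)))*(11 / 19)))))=-2156 / 2565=-0.84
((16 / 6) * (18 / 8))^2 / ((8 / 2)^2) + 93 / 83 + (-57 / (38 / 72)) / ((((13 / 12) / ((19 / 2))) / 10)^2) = -46598268489 / 56108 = -830510.24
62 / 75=0.83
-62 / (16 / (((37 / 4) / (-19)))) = 1147 / 608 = 1.89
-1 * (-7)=7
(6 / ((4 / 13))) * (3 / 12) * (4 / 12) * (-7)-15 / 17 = -1667 / 136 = -12.26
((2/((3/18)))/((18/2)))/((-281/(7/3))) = -28/2529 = -0.01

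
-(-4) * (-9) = -36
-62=-62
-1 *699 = -699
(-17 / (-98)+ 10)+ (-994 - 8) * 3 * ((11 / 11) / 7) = -41087 / 98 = -419.26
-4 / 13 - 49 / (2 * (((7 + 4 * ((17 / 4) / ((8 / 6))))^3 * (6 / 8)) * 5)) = -29663876 / 96142605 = -0.31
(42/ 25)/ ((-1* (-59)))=42/ 1475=0.03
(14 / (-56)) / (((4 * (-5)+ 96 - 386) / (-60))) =-3 / 62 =-0.05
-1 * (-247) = 247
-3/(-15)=0.20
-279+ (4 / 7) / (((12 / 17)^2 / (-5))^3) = -4475102813 / 5225472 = -856.40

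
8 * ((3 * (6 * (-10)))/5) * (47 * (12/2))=-81216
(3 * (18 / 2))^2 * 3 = 2187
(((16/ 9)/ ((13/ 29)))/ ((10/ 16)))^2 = 40.26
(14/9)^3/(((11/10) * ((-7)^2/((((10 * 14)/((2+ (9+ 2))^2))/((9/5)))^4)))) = 134456000000000/42917762259797139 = 0.00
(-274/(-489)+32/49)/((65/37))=1075738/1557465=0.69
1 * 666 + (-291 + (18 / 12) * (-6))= 366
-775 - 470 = -1245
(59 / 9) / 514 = 59 / 4626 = 0.01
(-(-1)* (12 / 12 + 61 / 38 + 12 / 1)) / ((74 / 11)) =165 / 76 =2.17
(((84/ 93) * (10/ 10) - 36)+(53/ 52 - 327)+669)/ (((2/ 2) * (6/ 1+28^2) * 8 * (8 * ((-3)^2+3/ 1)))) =165457/ 326010880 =0.00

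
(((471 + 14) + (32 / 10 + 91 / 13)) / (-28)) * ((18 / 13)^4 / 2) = -32490072 / 999635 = -32.50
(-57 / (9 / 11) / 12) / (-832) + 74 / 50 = 1113449 / 748800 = 1.49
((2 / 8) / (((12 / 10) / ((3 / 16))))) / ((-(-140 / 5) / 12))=0.02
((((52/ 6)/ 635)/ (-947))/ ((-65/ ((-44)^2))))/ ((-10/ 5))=-1936/ 9020175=-0.00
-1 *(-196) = 196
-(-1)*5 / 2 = 5 / 2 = 2.50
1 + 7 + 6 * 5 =38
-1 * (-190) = 190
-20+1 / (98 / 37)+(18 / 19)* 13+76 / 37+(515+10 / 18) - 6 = 312691027 / 620046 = 504.30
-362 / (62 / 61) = -11041 / 31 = -356.16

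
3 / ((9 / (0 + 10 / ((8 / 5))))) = 25 / 12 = 2.08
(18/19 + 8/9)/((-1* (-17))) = 314/2907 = 0.11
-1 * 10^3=-1000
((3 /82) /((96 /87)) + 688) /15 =1805399 /39360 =45.87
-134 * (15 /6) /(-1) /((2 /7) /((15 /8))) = 35175 /16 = 2198.44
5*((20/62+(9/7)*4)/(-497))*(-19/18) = 56335/970641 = 0.06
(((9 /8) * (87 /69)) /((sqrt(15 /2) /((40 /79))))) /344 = 87 * sqrt(30) /625048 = 0.00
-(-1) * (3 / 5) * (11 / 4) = 1.65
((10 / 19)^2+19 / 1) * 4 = 27836 / 361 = 77.11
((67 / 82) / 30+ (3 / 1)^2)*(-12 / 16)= -22207 / 3280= -6.77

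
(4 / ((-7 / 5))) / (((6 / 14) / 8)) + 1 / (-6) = -107 / 2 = -53.50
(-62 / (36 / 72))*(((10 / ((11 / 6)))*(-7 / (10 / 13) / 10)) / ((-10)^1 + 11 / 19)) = -643188 / 9845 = -65.33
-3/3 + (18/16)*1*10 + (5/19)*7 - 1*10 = 159/76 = 2.09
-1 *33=-33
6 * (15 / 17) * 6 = 540 / 17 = 31.76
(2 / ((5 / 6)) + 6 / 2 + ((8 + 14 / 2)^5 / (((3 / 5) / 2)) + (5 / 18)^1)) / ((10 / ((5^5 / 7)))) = 28476626375 / 252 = 113002485.62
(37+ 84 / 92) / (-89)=-872 / 2047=-0.43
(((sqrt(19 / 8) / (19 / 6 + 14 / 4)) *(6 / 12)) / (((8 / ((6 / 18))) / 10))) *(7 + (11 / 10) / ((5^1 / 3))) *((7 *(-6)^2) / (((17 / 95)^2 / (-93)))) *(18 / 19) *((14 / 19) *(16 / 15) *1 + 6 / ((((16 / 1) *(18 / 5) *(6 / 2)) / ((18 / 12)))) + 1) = -112848365133 *sqrt(38) / 1479680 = -470131.41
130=130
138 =138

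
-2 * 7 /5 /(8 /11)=-77 /20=-3.85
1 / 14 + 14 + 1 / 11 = 2181 / 154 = 14.16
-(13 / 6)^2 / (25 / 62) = -5239 / 450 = -11.64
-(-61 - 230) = 291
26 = 26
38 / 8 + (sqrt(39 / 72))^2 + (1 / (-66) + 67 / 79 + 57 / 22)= 181771 / 20856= 8.72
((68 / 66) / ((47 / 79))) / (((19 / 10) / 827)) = 22213220 / 29469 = 753.78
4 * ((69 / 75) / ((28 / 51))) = 1173 / 175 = 6.70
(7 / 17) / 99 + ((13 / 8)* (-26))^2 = 48068275 / 26928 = 1785.07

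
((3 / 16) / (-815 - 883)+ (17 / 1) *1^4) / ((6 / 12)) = 153951 / 4528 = 34.00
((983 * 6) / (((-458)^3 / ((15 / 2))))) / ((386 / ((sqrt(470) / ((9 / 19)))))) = -93385 * sqrt(470) / 37083758032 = -0.00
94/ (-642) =-47/ 321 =-0.15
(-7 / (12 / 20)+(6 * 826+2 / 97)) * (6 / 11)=2877614 / 1067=2696.92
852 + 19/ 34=28987/ 34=852.56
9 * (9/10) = 81/10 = 8.10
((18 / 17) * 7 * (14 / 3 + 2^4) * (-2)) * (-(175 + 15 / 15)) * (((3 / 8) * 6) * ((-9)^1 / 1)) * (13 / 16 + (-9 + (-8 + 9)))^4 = -101449533425625 / 34816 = -2913876764.29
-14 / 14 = -1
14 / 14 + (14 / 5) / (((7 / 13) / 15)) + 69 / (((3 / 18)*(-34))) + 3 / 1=69.82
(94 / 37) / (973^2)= 94 / 35028973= 0.00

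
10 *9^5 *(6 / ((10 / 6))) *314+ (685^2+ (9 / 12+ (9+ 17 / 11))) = 29390201821 / 44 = 667959132.30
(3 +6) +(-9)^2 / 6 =45 / 2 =22.50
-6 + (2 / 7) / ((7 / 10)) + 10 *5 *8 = 19326 / 49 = 394.41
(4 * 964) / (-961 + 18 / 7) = -26992 / 6709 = -4.02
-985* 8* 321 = -2529480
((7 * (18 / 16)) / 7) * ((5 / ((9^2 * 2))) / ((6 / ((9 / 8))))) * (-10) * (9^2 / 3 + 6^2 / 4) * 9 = -675 / 32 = -21.09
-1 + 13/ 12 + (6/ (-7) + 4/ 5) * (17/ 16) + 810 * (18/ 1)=12247219/ 840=14580.02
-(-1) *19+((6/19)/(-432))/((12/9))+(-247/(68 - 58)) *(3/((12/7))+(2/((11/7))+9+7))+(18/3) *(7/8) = -44703787/100320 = -445.61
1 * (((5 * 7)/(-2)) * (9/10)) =-63/4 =-15.75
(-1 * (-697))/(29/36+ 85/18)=25092/199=126.09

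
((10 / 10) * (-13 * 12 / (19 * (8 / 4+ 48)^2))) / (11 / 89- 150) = 3471 / 158400625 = 0.00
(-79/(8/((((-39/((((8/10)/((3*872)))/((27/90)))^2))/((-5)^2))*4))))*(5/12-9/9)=-6918413229/200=-34592066.14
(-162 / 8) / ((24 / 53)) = -1431 / 32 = -44.72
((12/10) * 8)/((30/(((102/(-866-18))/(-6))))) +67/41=1.64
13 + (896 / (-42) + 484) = 1427 / 3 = 475.67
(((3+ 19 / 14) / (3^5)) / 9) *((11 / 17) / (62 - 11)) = 671 / 26545806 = 0.00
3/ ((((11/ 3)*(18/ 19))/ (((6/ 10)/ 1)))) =57/ 110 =0.52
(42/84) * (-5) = -5/2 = -2.50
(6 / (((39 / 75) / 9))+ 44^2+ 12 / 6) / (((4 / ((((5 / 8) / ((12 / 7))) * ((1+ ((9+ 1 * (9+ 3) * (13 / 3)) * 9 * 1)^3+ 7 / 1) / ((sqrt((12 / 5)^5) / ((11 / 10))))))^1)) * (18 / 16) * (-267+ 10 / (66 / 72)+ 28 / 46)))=-44564951751922525 * sqrt(15) / 13068050112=-13207732.94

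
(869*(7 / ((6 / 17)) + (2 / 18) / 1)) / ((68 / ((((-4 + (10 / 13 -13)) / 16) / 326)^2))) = 13889260891 / 5627860033536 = 0.00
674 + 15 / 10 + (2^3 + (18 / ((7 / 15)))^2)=212783 / 98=2171.26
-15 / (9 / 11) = -55 / 3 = -18.33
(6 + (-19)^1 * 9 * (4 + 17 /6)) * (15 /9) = -3875 /2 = -1937.50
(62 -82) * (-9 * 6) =1080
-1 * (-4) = 4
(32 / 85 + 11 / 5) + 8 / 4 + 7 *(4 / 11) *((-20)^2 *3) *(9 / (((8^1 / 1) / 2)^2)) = 1610779 / 935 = 1722.76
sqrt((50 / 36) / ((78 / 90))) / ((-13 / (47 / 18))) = -235*sqrt(390) / 18252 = -0.25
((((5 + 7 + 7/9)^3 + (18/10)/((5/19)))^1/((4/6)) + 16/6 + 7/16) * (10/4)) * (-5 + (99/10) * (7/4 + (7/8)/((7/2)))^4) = 234298555699/194400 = 1205239.48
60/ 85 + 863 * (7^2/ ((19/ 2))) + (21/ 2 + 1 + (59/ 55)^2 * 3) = 8729034203/ 1954150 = 4466.92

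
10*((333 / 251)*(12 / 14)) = 19980 / 1757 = 11.37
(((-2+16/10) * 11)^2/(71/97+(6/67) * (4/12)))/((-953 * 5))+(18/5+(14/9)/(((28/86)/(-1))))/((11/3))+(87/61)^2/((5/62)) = 1803062516483387/72421822534875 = 24.90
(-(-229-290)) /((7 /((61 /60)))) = 10553 /140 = 75.38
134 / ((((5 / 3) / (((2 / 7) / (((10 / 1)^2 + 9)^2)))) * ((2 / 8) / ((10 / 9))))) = 2144 / 249501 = 0.01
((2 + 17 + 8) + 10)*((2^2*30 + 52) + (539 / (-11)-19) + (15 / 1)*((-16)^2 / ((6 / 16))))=382728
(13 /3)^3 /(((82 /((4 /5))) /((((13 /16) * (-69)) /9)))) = -4.95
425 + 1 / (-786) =334049 / 786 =425.00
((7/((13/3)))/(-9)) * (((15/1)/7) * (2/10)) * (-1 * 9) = 9/13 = 0.69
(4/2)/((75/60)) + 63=323/5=64.60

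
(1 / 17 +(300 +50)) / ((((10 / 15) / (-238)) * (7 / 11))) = -196383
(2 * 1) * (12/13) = 24/13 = 1.85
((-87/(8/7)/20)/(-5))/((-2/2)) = -609/800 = -0.76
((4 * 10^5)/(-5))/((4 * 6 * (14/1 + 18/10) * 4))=-12500/237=-52.74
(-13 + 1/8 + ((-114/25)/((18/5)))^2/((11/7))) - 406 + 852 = 8596091/19800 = 434.15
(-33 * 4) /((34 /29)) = -1914 /17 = -112.59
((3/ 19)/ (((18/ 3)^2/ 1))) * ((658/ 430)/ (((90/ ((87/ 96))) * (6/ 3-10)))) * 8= -9541/ 141177600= -0.00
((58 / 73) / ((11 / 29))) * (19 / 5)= 31958 / 4015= 7.96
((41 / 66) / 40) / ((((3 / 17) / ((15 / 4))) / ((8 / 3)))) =697 / 792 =0.88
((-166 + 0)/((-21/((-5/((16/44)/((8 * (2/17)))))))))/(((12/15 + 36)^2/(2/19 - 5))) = 3537875/9568552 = 0.37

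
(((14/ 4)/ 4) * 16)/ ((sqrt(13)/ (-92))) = -1288 * sqrt(13)/ 13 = -357.23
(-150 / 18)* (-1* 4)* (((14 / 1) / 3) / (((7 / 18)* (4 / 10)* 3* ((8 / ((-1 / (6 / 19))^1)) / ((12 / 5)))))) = -950 / 3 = -316.67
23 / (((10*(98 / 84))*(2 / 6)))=207 / 35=5.91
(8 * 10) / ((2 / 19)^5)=12380495 / 2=6190247.50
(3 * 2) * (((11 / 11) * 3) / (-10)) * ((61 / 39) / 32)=-183 / 2080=-0.09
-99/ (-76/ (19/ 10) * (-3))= -0.82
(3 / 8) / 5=3 / 40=0.08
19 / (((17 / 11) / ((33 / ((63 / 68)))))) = 9196 / 21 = 437.90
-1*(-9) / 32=9 / 32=0.28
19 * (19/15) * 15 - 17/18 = 6481/18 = 360.06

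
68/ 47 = 1.45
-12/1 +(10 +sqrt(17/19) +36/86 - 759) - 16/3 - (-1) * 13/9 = -295850/387 +sqrt(323)/19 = -763.52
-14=-14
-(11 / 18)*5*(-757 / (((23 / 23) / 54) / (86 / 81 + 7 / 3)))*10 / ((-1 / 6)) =-228992500 / 9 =-25443611.11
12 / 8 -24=-45 / 2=-22.50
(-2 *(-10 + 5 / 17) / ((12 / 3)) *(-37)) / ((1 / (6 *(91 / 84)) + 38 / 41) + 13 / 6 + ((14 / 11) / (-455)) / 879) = -157312937925 / 2845019887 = -55.29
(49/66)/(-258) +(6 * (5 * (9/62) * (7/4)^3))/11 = 17895731/8445888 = 2.12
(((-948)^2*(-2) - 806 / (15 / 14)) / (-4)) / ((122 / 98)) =330411949 / 915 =361105.96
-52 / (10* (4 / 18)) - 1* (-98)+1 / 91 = 33948 / 455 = 74.61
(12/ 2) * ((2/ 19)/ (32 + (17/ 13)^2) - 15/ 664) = -0.12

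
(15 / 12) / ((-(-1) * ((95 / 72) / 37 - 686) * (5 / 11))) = -7326 / 1827409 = -0.00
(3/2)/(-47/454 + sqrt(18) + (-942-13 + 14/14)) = -294984003/187626474481-927522 * sqrt(2)/187626474481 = -0.00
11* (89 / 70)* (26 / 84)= 12727 / 2940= 4.33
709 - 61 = 648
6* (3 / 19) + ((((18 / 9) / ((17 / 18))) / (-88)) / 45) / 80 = 2692781 / 2842400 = 0.95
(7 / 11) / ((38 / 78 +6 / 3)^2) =0.10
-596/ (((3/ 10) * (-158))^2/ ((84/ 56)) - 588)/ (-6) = 3725/ 34119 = 0.11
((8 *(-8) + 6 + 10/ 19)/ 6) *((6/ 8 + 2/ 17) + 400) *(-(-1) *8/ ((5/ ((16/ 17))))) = -158756416/ 27455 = -5782.42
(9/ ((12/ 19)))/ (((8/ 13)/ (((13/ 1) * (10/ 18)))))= 16055/ 96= 167.24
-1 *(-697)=697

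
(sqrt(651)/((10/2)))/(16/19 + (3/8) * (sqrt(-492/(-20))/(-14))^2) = 29792 * sqrt(651)/132451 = 5.74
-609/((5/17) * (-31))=10353/155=66.79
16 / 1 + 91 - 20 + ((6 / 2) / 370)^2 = 11910309 / 136900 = 87.00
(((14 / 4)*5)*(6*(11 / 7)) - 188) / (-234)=23 / 234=0.10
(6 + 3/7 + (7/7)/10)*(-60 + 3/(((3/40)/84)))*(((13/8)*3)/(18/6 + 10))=226215/28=8079.11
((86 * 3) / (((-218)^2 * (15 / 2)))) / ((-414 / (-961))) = 41323 / 24593670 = 0.00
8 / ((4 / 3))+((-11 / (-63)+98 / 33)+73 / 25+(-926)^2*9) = 7717296.06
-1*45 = -45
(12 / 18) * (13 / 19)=26 / 57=0.46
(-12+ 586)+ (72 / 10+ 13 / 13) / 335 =961491 / 1675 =574.02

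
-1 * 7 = -7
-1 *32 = -32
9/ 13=0.69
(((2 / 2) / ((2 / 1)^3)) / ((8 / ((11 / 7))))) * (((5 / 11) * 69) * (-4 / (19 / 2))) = -345 / 1064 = -0.32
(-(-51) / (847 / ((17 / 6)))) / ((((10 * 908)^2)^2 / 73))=0.00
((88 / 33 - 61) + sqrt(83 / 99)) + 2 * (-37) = -397 / 3 + sqrt(913) / 33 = -131.42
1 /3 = 0.33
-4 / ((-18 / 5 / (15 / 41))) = 50 / 123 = 0.41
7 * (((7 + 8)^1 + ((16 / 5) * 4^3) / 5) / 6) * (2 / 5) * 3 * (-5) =-9793 / 25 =-391.72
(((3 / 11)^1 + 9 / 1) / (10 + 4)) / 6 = 17 / 154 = 0.11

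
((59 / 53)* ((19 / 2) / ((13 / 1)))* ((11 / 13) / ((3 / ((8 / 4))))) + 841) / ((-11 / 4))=-90443368 / 295581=-305.99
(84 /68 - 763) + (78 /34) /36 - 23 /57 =-762.10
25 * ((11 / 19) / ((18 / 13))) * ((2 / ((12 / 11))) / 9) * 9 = 39325 / 2052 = 19.16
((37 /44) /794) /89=37 /3109304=0.00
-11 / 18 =-0.61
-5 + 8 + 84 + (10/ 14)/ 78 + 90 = 96647/ 546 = 177.01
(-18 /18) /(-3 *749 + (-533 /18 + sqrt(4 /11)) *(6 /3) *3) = 27 *sqrt(11) /145505135 + 120021 /291010270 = 0.00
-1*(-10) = 10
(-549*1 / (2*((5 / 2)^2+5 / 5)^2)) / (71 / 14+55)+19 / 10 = 12823459 / 7072810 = 1.81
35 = 35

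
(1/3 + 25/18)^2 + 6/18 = 1069/324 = 3.30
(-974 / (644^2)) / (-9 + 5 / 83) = 40421 / 153867056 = 0.00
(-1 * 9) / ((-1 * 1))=9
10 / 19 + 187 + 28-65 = 2860 / 19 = 150.53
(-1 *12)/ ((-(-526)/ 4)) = -24/ 263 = -0.09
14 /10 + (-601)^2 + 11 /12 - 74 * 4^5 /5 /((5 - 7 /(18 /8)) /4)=335692151 /1020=329109.95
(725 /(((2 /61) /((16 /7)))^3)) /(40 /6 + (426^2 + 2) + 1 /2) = 8287411200 /6122893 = 1353.51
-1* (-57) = 57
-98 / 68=-49 / 34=-1.44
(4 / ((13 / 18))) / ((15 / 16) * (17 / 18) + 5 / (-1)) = -6912 / 5135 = -1.35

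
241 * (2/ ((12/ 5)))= 1205/ 6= 200.83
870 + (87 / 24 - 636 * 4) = -13363 / 8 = -1670.38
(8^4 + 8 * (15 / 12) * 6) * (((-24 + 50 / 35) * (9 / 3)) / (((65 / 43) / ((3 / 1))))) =-254122776 / 455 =-558511.60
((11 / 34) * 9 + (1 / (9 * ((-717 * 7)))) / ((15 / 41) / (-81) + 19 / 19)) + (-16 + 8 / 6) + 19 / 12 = -1912786907 / 188051892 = -10.17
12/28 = 3/7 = 0.43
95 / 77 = 1.23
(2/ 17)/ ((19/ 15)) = 30/ 323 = 0.09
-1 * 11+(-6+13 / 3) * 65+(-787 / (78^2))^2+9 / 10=-21915985483 / 185075280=-118.42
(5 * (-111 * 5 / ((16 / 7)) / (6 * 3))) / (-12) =6475 / 1152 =5.62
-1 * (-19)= 19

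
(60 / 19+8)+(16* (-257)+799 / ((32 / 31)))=-2022701 / 608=-3326.81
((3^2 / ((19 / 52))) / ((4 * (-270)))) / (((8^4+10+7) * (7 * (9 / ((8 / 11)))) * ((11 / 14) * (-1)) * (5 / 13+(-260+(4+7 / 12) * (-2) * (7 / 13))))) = -0.00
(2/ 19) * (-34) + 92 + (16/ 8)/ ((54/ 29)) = 45911/ 513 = 89.50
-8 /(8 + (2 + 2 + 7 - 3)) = -1 /2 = -0.50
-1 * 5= -5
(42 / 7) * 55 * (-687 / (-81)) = 25190 / 9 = 2798.89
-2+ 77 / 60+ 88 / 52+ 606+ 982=1239401 / 780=1588.98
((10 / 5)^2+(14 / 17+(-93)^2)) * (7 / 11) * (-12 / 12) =-1029805 / 187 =-5506.98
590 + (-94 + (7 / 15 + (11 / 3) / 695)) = 345048 / 695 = 496.47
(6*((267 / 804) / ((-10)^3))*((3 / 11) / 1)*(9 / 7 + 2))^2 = 339406929 / 106461124000000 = 0.00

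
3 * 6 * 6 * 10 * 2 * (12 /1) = 25920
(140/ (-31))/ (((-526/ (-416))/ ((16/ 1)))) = -465920/ 8153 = -57.15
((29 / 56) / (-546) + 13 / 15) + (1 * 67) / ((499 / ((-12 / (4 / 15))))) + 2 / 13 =-127717857 / 25429040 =-5.02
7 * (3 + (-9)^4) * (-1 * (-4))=183792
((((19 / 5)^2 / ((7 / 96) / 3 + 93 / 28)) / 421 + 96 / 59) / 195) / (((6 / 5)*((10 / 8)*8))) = 30079328 / 42986994375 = 0.00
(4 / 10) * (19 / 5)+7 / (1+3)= 327 / 100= 3.27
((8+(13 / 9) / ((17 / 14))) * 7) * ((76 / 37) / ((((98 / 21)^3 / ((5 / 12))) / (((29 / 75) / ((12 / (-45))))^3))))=-8804429 / 5331200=-1.65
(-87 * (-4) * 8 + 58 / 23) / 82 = 32045 / 943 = 33.98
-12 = -12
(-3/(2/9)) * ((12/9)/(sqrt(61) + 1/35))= 105/12454 -3675 * sqrt(61)/12454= -2.30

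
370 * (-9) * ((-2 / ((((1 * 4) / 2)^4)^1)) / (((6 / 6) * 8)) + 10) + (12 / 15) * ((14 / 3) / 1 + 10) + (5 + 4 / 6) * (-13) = -15988753 / 480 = -33309.90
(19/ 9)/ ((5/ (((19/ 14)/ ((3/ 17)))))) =6137/ 1890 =3.25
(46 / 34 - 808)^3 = -2578679858097 / 4913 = -524868686.77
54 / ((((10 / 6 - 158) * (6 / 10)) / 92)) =-24840 / 469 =-52.96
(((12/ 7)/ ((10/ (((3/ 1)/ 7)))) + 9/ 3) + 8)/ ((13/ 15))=8139/ 637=12.78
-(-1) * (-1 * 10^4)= -10000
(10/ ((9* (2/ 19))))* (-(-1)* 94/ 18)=4465/ 81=55.12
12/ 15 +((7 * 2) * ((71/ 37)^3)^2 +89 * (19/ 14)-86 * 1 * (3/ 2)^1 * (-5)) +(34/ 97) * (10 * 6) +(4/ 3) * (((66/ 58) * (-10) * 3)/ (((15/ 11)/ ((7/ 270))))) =20266724651975481343/ 13640864054297130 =1485.74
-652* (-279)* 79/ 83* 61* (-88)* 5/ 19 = -385710446880/ 1577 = -244584937.78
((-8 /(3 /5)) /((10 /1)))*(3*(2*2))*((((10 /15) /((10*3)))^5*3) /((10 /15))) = -8 /20503125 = -0.00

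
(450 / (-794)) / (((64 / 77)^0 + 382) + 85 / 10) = -50 / 34539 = -0.00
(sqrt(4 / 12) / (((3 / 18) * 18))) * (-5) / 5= -sqrt(3) / 9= -0.19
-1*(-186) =186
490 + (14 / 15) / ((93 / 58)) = 684362 / 1395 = 490.58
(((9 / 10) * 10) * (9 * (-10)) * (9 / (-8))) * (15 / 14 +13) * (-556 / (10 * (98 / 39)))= -778526073 / 2744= -283719.41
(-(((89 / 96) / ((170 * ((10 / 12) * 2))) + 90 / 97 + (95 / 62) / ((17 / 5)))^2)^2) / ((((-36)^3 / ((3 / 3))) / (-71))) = -11582765994680308530289252749985511 / 2087934309740328915004135833600000000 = -0.01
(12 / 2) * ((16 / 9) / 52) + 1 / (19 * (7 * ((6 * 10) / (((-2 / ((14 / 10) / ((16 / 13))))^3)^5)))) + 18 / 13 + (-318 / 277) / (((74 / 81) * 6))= 520574046403608572432657676479617953 / 662497150396288162213968568231689134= 0.79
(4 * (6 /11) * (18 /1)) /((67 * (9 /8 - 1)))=3456 /737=4.69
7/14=1/2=0.50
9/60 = 3/20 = 0.15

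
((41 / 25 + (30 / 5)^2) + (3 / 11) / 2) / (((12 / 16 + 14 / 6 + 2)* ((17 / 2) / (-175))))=-1745268 / 11407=-153.00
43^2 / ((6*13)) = 1849 / 78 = 23.71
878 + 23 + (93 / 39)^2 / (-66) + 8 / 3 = 10078537 / 11154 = 903.58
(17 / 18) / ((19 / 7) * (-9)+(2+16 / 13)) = -1547 / 34722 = -0.04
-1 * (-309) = 309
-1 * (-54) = 54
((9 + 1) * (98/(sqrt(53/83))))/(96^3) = 245 * sqrt(4399)/11722752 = 0.00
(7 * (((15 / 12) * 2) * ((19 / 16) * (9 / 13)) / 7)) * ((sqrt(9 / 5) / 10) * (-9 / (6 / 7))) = -10773 * sqrt(5) / 8320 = -2.90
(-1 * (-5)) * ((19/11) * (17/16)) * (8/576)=0.13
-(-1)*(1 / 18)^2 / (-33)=-1 / 10692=-0.00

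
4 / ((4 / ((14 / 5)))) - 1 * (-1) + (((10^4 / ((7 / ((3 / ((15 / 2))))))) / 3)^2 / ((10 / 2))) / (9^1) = 16075411 / 19845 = 810.05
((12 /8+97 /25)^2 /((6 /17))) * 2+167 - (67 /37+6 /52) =1187199647 /3607500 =329.09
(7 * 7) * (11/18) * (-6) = -539/3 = -179.67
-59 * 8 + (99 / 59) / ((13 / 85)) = -353609 / 767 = -461.03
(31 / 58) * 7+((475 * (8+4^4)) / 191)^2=912067196377 / 2115898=431054.43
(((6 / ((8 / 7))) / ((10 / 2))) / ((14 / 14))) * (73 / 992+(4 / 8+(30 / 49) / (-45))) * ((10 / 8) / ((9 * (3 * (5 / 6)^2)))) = 0.04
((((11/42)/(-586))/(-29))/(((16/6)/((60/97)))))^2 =27225/2130349011735616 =0.00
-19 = -19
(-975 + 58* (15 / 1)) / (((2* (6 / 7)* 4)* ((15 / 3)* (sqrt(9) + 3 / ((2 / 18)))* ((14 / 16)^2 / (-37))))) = 74 / 15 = 4.93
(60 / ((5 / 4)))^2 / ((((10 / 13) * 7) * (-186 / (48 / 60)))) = -9984 / 5425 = -1.84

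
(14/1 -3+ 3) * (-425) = -5950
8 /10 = 4 /5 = 0.80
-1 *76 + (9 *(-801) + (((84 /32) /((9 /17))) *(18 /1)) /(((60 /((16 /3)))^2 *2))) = -4917137 /675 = -7284.65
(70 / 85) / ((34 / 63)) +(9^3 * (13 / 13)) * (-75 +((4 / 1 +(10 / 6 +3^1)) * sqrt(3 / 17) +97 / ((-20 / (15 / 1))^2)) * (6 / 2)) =18954 * sqrt(51) / 17 +298963395 / 4624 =72616.99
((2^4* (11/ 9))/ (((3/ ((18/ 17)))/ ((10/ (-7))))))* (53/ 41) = -186560/ 14637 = -12.75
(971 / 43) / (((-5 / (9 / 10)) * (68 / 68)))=-8739 / 2150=-4.06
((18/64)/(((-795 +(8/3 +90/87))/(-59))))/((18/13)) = 66729/4405952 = 0.02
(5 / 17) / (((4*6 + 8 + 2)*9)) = 5 / 5202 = 0.00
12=12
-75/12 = -25/4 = -6.25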